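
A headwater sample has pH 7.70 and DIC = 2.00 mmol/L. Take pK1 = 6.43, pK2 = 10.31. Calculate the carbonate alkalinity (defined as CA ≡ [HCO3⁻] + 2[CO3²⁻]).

CA = [HCO3⁻] + 2[CO3²⁻] = (α₁ + 2α₂)·DIC
At pH 7.70: [H⁺]/K1 = 10^-1.27 = 0.053703, K2/[H⁺] = 10^-2.61 = 0.0024547
α₁ = 1/(1 + 0.053703 + 0.0024547) = 1/1.0562 = 0.9468; α₂ = α₁·K2/[H⁺] = 0.002324
α₁ + 2α₂ = 0.9515
CA = 0.9515 × 2.00 = 1.90 mmol/L

CA = 1.90 mmol/L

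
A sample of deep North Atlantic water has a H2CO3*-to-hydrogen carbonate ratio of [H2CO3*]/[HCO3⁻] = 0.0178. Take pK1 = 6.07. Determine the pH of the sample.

From K1 = [H⁺][HCO3⁻]/[H2CO3*]:  pH = pK1 − log₁₀([H2CO3*]/[HCO3⁻])
log₁₀(0.0178) = -1.750
pH = 6.07 − (-1.750) = 7.82

pH = 7.82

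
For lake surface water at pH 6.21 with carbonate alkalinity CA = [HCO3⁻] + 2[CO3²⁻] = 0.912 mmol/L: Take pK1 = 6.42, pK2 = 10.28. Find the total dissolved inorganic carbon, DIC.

CA = [HCO3⁻] + 2[CO3²⁻] = (α₁ + 2α₂)·DIC
At pH 6.21: [H⁺]/K1 = 10^0.21 = 1.6218, K2/[H⁺] = 10^-4.07 = 8.5114×10^-5
α₁ = 1/(1 + 1.6218 + 8.5114×10^-5) = 1/2.6219 = 0.3814; α₂ = α₁·K2/[H⁺] = 3.246×10^-5
α₁ + 2α₂ = 0.3815
DIC = CA / (α₁ + 2α₂) = 0.912 / 0.3815 = 2.39 mmol/L

DIC = 2.39 mmol/L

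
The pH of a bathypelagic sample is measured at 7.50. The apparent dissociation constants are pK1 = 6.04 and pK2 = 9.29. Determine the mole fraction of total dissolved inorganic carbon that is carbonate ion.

α₂ = 1 / (1 + [H⁺]/K2 + [H⁺]²/(K1K2)) = 1 / (1 + 10^+1.79 + 10^+0.33)
   = 1 / (1 + 61.660 + 2.1380) = 1/64.797 = 0.01543

α₂ = 0.0154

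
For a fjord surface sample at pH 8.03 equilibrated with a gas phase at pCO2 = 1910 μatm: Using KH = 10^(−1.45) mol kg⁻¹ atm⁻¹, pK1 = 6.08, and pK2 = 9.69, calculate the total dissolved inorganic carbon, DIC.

[CO2*] = KH · pCO2 = 10^(−1.45) × 1910×10^-6 = 6.777×10^-5 mol/kg
α₀ = 1/(1 + K1/[H⁺] + K1K2/[H⁺]²) = 1/(1 + 10^+1.95 + 10^+0.29) = 0.01086
DIC = [CO2*]/α₀ = 6.777×10^-5 / 0.01086 = 6.24 mmol/kg

DIC = 6.24 mmol/kg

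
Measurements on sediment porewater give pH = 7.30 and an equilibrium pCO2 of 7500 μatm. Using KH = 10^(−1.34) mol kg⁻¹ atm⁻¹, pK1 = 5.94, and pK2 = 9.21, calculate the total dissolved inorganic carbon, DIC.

DIC = 8.29 mmol/kg

[CO2*] = KH · pCO2 = 10^(−1.34) × 7500×10^-6 = 3.428×10^-4 mol/kg
α₀ = 1/(1 + K1/[H⁺] + K1K2/[H⁺]²) = 1/(1 + 10^+1.36 + 10^-0.55) = 0.04134
DIC = [CO2*]/α₀ = 3.428×10^-4 / 0.04134 = 8.29 mmol/kg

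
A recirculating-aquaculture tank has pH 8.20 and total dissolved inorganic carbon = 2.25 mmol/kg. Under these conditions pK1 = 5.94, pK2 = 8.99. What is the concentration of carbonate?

α₂ = 1 / (1 + [H⁺]/K2 + [H⁺]²/(K1K2)) = 1 / (1 + 10^+0.79 + 10^-1.47)
   = 1 / (1 + 6.1660 + 0.033884) = 1/7.1998 = 0.1389
[CO3²⁻] = α₂ × DIC = 0.1389 × 2.25 = 0.313 mmol/kg

[CO3²⁻] = 0.313 mmol/kg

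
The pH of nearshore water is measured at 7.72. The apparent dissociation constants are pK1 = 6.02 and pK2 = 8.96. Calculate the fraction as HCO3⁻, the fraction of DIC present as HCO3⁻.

α₁ = 0.928

α₁ = 1 / (1 + [H⁺]/K1 + K2/[H⁺]) = 1 / (1 + 10^-1.70 + 10^-1.24)
   = 1 / (1 + 0.019953 + 0.057544) = 1/1.0775 = 0.9281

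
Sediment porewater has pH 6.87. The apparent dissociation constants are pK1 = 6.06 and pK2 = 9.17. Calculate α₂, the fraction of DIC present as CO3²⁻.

α₂ = 0.00432

α₂ = 1 / (1 + [H⁺]/K2 + [H⁺]²/(K1K2)) = 1 / (1 + 10^+2.30 + 10^+1.49)
   = 1 / (1 + 199.53 + 30.903) = 1/231.43 = 0.004321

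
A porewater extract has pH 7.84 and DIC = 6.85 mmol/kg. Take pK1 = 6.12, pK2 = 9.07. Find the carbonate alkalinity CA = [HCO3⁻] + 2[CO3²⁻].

CA = 7.10 mmol/kg

CA = [HCO3⁻] + 2[CO3²⁻] = (α₁ + 2α₂)·DIC
At pH 7.84: [H⁺]/K1 = 10^-1.72 = 0.019055, K2/[H⁺] = 10^-1.23 = 0.058884
α₁ = 1/(1 + 0.019055 + 0.058884) = 1/1.0779 = 0.9277; α₂ = α₁·K2/[H⁺] = 0.05463
α₁ + 2α₂ = 1.0369
CA = 1.0369 × 6.85 = 7.10 mmol/kg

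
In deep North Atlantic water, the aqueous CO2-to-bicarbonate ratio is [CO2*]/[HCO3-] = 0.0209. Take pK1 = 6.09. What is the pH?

From K1 = [H⁺][HCO3-]/[CO2*]:  pH = pK1 − log₁₀([CO2*]/[HCO3-])
log₁₀(0.0209) = -1.680
pH = 6.09 − (-1.680) = 7.77

pH = 7.77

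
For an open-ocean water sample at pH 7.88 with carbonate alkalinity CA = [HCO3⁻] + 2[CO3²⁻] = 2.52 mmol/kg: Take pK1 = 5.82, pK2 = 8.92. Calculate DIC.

CA = [HCO3⁻] + 2[CO3²⁻] = (α₁ + 2α₂)·DIC
At pH 7.88: [H⁺]/K1 = 10^-2.06 = 0.0087096, K2/[H⁺] = 10^-1.04 = 0.091201
α₁ = 1/(1 + 0.0087096 + 0.091201) = 1/1.0999 = 0.9092; α₂ = α₁·K2/[H⁺] = 0.08292
α₁ + 2α₂ = 1.0750
DIC = CA / (α₁ + 2α₂) = 2.52 / 1.0750 = 2.34 mmol/kg

DIC = 2.34 mmol/kg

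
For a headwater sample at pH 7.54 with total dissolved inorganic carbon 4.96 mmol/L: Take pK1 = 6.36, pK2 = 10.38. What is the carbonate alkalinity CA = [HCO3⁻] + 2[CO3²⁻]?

CA = 4.66 mmol/L

CA = [HCO3⁻] + 2[CO3²⁻] = (α₁ + 2α₂)·DIC
At pH 7.54: [H⁺]/K1 = 10^-1.18 = 0.066069, K2/[H⁺] = 10^-2.84 = 0.0014454
α₁ = 1/(1 + 0.066069 + 0.0014454) = 1/1.0675 = 0.9368; α₂ = α₁·K2/[H⁺] = 0.001354
α₁ + 2α₂ = 0.9395
CA = 0.9395 × 4.96 = 4.66 mmol/L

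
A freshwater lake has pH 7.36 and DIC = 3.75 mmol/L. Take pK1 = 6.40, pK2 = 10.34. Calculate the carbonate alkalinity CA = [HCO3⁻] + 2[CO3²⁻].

CA = [HCO3⁻] + 2[CO3²⁻] = (α₁ + 2α₂)·DIC
At pH 7.36: [H⁺]/K1 = 10^-0.96 = 0.10965, K2/[H⁺] = 10^-2.98 = 0.0010471
α₁ = 1/(1 + 0.10965 + 0.0010471) = 1/1.1107 = 0.9003; α₂ = α₁·K2/[H⁺] = 0.0009428
α₁ + 2α₂ = 0.9022
CA = 0.9022 × 3.75 = 3.38 mmol/L

CA = 3.38 mmol/L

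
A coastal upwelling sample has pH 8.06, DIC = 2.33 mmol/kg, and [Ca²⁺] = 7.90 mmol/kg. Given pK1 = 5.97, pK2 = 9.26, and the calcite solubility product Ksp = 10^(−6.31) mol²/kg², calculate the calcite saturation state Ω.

α₂ = 1 / (1 + [H⁺]/K2 + [H⁺]²/(K1K2)) = 1 / (1 + 10^+1.20 + 10^-0.89)
   = 1 / (1 + 15.849 + 0.12882) = 1/16.978 = 0.05890
[CO3²⁻] = α₂ × DIC = 0.05890 × 2.33 = 0.1372 mmol/kg
Ksp = 10^(−6.31) = 4.898×10^-7
Ω = [Ca²⁺][CO3²⁻]/Ksp = (7.90×10^-3)(1.372×10^-4) / 4.898×10^-7 = 2.21

Ω = 2.21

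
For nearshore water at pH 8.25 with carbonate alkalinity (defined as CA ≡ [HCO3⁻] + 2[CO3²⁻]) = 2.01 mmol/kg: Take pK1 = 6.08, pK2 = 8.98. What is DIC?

DIC = 1.75 mmol/kg

CA = [HCO3⁻] + 2[CO3²⁻] = (α₁ + 2α₂)·DIC
At pH 8.25: [H⁺]/K1 = 10^-2.17 = 0.0067608, K2/[H⁺] = 10^-0.73 = 0.18621
α₁ = 1/(1 + 0.0067608 + 0.18621) = 1/1.1930 = 0.8382; α₂ = α₁·K2/[H⁺] = 0.1561
α₁ + 2α₂ = 1.1504
DIC = CA / (α₁ + 2α₂) = 2.01 / 1.1504 = 1.75 mmol/kg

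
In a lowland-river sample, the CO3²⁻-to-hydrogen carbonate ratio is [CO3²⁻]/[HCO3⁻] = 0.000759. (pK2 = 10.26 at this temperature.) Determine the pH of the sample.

pH = 7.14

From K2 = [H⁺][CO3²⁻]/[HCO3⁻]:  pH = pK2 + log₁₀([CO3²⁻]/[HCO3⁻])
log₁₀(0.000759) = -3.120
pH = 10.26 + (-3.120) = 7.14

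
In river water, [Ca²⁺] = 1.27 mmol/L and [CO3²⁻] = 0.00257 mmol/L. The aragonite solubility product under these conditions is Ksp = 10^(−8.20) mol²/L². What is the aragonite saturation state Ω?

Ω = 0.517

Ksp = 10^(−8.20) = 6.310×10^-9
Ω = [Ca²⁺][CO3²⁻]/Ksp = (1.27×10^-3)(0.00257×10^-3) / 6.310×10^-9 = 0.517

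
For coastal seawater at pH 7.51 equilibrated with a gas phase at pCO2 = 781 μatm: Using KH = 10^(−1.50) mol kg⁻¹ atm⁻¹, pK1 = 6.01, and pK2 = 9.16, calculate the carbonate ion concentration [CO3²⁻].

[CO2*] = KH · pCO2 = 10^(−1.50) × 781×10^-6 = 2.470×10^-5 mol/kg
α₀ = 1/(1 + K1/[H⁺] + K1K2/[H⁺]²) = 1/(1 + 10^+1.50 + 10^-0.15) = 0.03000
DIC = [CO2*]/α₀ = 2.470×10^-5 / 0.03000 = 0.8232 mmol/kg
[CO3²⁻] = α₂·DIC; α₂ = 0.02124, so [CO3²⁻] = 0.02124 × 0.8232 = 0.0175 mmol/kg = 17.5 μmol/kg

[CO3²⁻] = 17.5 μmol/kg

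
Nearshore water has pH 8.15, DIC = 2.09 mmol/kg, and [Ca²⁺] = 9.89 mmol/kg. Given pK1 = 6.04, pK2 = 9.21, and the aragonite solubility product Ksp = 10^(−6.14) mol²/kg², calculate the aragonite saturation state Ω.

Ω = 2.27

α₂ = 1 / (1 + [H⁺]/K2 + [H⁺]²/(K1K2)) = 1 / (1 + 10^+1.06 + 10^-1.05)
   = 1 / (1 + 11.482 + 0.089125) = 1/12.571 = 0.07955
[CO3²⁻] = α₂ × DIC = 0.07955 × 2.09 = 0.1663 mmol/kg
Ksp = 10^(−6.14) = 7.244×10^-7
Ω = [Ca²⁺][CO3²⁻]/Ksp = (9.89×10^-3)(1.663×10^-4) / 7.244×10^-7 = 2.27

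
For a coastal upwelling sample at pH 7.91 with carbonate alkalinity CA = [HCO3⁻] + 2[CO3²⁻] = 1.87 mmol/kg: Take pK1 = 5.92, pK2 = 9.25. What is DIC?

CA = [HCO3⁻] + 2[CO3²⁻] = (α₁ + 2α₂)·DIC
At pH 7.91: [H⁺]/K1 = 10^-1.99 = 0.010233, K2/[H⁺] = 10^-1.34 = 0.045709
α₁ = 1/(1 + 0.010233 + 0.045709) = 1/1.0559 = 0.9470; α₂ = α₁·K2/[H⁺] = 0.04329
α₁ + 2α₂ = 1.0336
DIC = CA / (α₁ + 2α₂) = 1.87 / 1.0336 = 1.81 mmol/kg

DIC = 1.81 mmol/kg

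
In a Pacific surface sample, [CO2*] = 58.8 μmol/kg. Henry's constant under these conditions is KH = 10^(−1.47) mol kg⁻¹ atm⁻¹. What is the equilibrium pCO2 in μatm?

pCO2 = 1740 μatm

KH = 10^(−1.47) = 3.388×10^-2 mol kg⁻¹ atm⁻¹
pCO2 = [CO2*]/KH = 58.8×10^-6 / 3.388×10^-2 = 1.74×10^-3 atm = 1740 μatm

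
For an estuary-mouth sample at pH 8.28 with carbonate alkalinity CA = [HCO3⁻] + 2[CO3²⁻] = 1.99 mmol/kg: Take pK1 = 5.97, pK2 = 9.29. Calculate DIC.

CA = [HCO3⁻] + 2[CO3²⁻] = (α₁ + 2α₂)·DIC
At pH 8.28: [H⁺]/K1 = 10^-2.31 = 0.0048978, K2/[H⁺] = 10^-1.01 = 0.097724
α₁ = 1/(1 + 0.0048978 + 0.097724) = 1/1.1026 = 0.9069; α₂ = α₁·K2/[H⁺] = 0.08863
α₁ + 2α₂ = 1.0842
DIC = CA / (α₁ + 2α₂) = 1.99 / 1.0842 = 1.84 mmol/kg

DIC = 1.84 mmol/kg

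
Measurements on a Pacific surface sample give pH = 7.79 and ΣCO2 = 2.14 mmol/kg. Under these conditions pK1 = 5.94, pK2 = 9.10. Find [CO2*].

[CO2*] = 0.0284 mmol/kg

α₀ = 1 / (1 + K1/[H⁺] + K1K2/[H⁺]²) = 1 / (1 + 10^+1.85 + 10^+0.54)
   = 1 / (1 + 70.795 + 3.4674) = 1/75.262 = 0.01329
[CO2*] = α₀ × DIC = 0.01329 × 2.14 = 0.0284 mmol/kg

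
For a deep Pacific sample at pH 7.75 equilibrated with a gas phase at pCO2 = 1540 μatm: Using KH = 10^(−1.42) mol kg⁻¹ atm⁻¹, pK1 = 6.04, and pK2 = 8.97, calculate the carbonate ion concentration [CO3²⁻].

[CO3²⁻] = 0.181 mmol/kg

[CO2*] = KH · pCO2 = 10^(−1.42) × 1540×10^-6 = 5.855×10^-5 mol/kg
α₀ = 1/(1 + K1/[H⁺] + K1K2/[H⁺]²) = 1/(1 + 10^+1.71 + 10^+0.49) = 0.01806
DIC = [CO2*]/α₀ = 5.855×10^-5 / 0.01806 = 3.242 mmol/kg
[CO3²⁻] = α₂·DIC; α₂ = 0.05581, so [CO3²⁻] = 0.05581 × 3.242 = 0.181 mmol/kg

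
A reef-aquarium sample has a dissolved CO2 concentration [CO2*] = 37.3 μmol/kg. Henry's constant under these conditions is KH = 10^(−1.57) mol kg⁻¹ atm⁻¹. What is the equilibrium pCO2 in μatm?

KH = 10^(−1.57) = 2.692×10^-2 mol kg⁻¹ atm⁻¹
pCO2 = [CO2*]/KH = 37.3×10^-6 / 2.692×10^-2 = 1.39×10^-3 atm = 1390 μatm

pCO2 = 1390 μatm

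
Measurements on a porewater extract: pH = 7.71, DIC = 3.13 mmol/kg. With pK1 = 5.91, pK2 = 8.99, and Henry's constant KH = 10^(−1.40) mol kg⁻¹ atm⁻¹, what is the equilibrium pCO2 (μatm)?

pCO2 = 1170 μatm

α₀ = 1 / (1 + K1/[H⁺] + K1K2/[H⁺]²) = 1 / (1 + 10^+1.80 + 10^+0.52)
   = 1 / (1 + 63.096 + 3.3113) = 1/67.407 = 0.01484
[CO2*] = α₀ × DIC = 0.01484 × 3.13 = 0.04643 mmol/kg
pCO2 = [CO2*]/KH = 4.643×10^-5 / 3.981×10^-2 = 1170 μatm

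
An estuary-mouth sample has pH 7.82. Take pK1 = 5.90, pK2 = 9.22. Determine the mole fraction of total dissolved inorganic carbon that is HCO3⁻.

α₁ = 0.951

α₁ = 1 / (1 + [H⁺]/K1 + K2/[H⁺]) = 1 / (1 + 10^-1.92 + 10^-1.40)
   = 1 / (1 + 0.012023 + 0.039811) = 1/1.0518 = 0.9507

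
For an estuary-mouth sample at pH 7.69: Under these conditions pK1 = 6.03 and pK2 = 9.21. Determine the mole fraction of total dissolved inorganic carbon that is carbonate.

α₂ = 0.0287

α₂ = 1 / (1 + [H⁺]/K2 + [H⁺]²/(K1K2)) = 1 / (1 + 10^+1.52 + 10^-0.14)
   = 1 / (1 + 33.113 + 0.72444) = 1/34.838 = 0.02870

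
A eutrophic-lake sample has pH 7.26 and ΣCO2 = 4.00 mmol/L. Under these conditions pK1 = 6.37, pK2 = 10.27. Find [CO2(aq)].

α₀ = 1 / (1 + K1/[H⁺] + K1K2/[H⁺]²) = 1 / (1 + 10^+0.89 + 10^-2.12)
   = 1 / (1 + 7.7625 + 0.0075858) = 1/8.7701 = 0.1140
[CO2*] = α₀ × DIC = 0.1140 × 4.00 = 0.456 mmol/L

[CO2*] = 0.456 mmol/L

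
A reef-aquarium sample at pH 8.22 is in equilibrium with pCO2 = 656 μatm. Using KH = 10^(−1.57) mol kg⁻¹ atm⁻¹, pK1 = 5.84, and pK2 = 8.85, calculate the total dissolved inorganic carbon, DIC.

[CO2*] = KH · pCO2 = 10^(−1.57) × 656×10^-6 = 1.766×10^-5 mol/kg
α₀ = 1/(1 + K1/[H⁺] + K1K2/[H⁺]²) = 1/(1 + 10^+2.38 + 10^+1.75) = 0.003366
DIC = [CO2*]/α₀ = 1.766×10^-5 / 0.003366 = 5.25 mmol/kg

DIC = 5.25 mmol/kg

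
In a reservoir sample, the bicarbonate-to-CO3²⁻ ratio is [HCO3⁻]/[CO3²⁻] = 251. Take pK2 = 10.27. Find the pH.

pH = 7.87

From K2 = [H⁺][CO3²⁻]/[HCO3⁻]:  pH = pK2 − log₁₀([HCO3⁻]/[CO3²⁻])
log₁₀(251) = +2.400
pH = 10.27 − (+2.400) = 7.87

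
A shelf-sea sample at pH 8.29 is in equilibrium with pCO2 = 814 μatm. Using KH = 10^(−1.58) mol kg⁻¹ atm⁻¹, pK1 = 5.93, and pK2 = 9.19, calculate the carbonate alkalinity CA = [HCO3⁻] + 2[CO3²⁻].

CA = 6.14 mmol/kg

[CO2*] = KH · pCO2 = 10^(−1.58) × 814×10^-6 = 2.141×10^-5 mol/kg
α₀ = 1/(1 + K1/[H⁺] + K1K2/[H⁺]²) = 1/(1 + 10^+2.36 + 10^+1.46) = 0.003862
DIC = [CO2*]/α₀ = 2.141×10^-5 / 0.003862 = 5.544 mmol/kg
CA = (α₁ + 2α₂)·DIC = (0.8848 + 2×0.1114) × 5.544 = 6.14 mmol/kg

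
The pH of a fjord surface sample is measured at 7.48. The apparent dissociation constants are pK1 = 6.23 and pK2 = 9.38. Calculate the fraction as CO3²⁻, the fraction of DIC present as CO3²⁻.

α₂ = 0.0118

α₂ = 1 / (1 + [H⁺]/K2 + [H⁺]²/(K1K2)) = 1 / (1 + 10^+1.90 + 10^+0.65)
   = 1 / (1 + 79.433 + 4.4668) = 1/84.900 = 0.01178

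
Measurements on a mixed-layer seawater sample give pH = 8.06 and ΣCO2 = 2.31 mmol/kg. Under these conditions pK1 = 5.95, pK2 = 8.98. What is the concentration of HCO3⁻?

[HCO3⁻] = 2.05 mmol/kg

α₁ = 1 / (1 + [H⁺]/K1 + K2/[H⁺]) = 1 / (1 + 10^-2.11 + 10^-0.92)
   = 1 / (1 + 0.0077625 + 0.12023) = 1/1.1280 = 0.8865
[HCO3⁻] = α₁ × DIC = 0.8865 × 2.31 = 2.05 mmol/kg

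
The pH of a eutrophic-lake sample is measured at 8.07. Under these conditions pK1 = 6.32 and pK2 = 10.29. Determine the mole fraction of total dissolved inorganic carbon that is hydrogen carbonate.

α₁ = 0.977

α₁ = 1 / (1 + [H⁺]/K1 + K2/[H⁺]) = 1 / (1 + 10^-1.75 + 10^-2.22)
   = 1 / (1 + 0.017783 + 0.0060256) = 1/1.0238 = 0.9767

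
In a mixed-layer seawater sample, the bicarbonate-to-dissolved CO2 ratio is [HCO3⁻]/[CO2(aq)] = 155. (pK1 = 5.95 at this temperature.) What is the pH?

pH = 8.14

From K1 = [H⁺][HCO3⁻]/[CO2(aq)]:  pH = pK1 + log₁₀([HCO3⁻]/[CO2(aq)])
log₁₀(155) = +2.190
pH = 5.95 + (+2.190) = 8.14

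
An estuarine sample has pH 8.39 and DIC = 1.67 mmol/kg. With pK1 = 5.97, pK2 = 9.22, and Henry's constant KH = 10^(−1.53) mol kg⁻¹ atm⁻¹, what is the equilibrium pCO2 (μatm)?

pCO2 = 187 μatm

α₀ = 1 / (1 + K1/[H⁺] + K1K2/[H⁺]²) = 1 / (1 + 10^+2.42 + 10^+1.59)
   = 1 / (1 + 263.03 + 38.905) = 1/302.93 = 0.003301
[CO2*] = α₀ × DIC = 0.003301 × 1.67 = 0.005513 mmol/kg = 5.513 μmol/kg
pCO2 = [CO2*]/KH = 5.513×10^-6 / 2.951×10^-2 = 187 μatm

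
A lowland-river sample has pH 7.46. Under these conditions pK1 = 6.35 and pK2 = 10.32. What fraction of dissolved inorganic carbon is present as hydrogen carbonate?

α₁ = 1 / (1 + [H⁺]/K1 + K2/[H⁺]) = 1 / (1 + 10^-1.11 + 10^-2.86)
   = 1 / (1 + 0.077625 + 0.0013804) = 1/1.0790 = 0.9268

α₁ = 0.927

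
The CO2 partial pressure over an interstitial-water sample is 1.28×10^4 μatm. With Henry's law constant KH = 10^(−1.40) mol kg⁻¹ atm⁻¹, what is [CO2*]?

[CO2*] = 510 μmol/kg

KH = 10^(−1.40) = 3.981×10^-2 mol kg⁻¹ atm⁻¹
[CO2*] = KH · pCO2 = 3.981×10^-2 × 1.28×10^4×10^-6 atm = 5.10×10^-4 mol/kg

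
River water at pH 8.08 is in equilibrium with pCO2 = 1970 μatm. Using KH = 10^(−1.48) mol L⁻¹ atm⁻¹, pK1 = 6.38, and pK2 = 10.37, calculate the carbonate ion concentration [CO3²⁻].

[CO3²⁻] = 16.8 μmol/L

[CO2*] = KH · pCO2 = 10^(−1.48) × 1970×10^-6 = 6.523×10^-5 mol/L
α₀ = 1/(1 + K1/[H⁺] + K1K2/[H⁺]²) = 1/(1 + 10^+1.70 + 10^-0.59) = 0.01946
DIC = [CO2*]/α₀ = 6.523×10^-5 / 0.01946 = 3.351 mmol/L
[CO3²⁻] = α₂·DIC; α₂ = 0.005003, so [CO3²⁻] = 0.005003 × 3.351 = 0.0168 mmol/L = 16.8 μmol/L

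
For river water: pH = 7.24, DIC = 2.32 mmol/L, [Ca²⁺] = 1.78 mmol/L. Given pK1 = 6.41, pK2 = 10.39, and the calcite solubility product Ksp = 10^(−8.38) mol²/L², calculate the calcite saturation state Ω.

Ω = 0.611

α₂ = 1 / (1 + [H⁺]/K2 + [H⁺]²/(K1K2)) = 1 / (1 + 10^+3.15 + 10^+2.32)
   = 1 / (1 + 1412.5 + 208.93) = 1/1622.5 = 0.0006163
[CO3²⁻] = α₂ × DIC = 0.0006163 × 2.32 = 0.001430 mmol/L = 1.430 μmol/L
Ksp = 10^(−8.38) = 4.169×10^-9
Ω = [Ca²⁺][CO3²⁻]/Ksp = (1.78×10^-3)(1.430×10^-6) / 4.169×10^-9 = 0.611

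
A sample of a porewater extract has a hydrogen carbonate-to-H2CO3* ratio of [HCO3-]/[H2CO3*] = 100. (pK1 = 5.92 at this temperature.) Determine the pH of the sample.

pH = 7.92

From K1 = [H⁺][HCO3-]/[H2CO3*]:  pH = pK1 + log₁₀([HCO3-]/[H2CO3*])
log₁₀(100) = +2.000
pH = 5.92 + (+2.000) = 7.92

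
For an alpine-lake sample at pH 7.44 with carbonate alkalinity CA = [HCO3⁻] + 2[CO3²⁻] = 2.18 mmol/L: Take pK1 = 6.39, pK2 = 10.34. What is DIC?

CA = [HCO3⁻] + 2[CO3²⁻] = (α₁ + 2α₂)·DIC
At pH 7.44: [H⁺]/K1 = 10^-1.05 = 0.089125, K2/[H⁺] = 10^-2.90 = 0.0012589
α₁ = 1/(1 + 0.089125 + 0.0012589) = 1/1.0904 = 0.9171; α₂ = α₁·K2/[H⁺] = 0.001155
α₁ + 2α₂ = 0.9194
DIC = CA / (α₁ + 2α₂) = 2.18 / 0.9194 = 2.37 mmol/L

DIC = 2.37 mmol/L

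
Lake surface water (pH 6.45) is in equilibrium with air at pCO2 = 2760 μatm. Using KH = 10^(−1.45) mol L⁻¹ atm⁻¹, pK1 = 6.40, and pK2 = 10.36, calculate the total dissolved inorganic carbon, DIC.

DIC = 0.208 mmol/L

[CO2*] = KH · pCO2 = 10^(−1.45) × 2760×10^-6 = 9.793×10^-5 mol/L
α₀ = 1/(1 + K1/[H⁺] + K1K2/[H⁺]²) = 1/(1 + 10^+0.05 + 10^-3.86) = 0.4712
DIC = [CO2*]/α₀ = 9.793×10^-5 / 0.4712 = 0.208 mmol/L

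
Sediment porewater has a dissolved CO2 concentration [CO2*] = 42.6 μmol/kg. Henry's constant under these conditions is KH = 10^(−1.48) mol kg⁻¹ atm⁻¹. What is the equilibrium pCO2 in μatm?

pCO2 = 1290 μatm

KH = 10^(−1.48) = 3.311×10^-2 mol kg⁻¹ atm⁻¹
pCO2 = [CO2*]/KH = 42.6×10^-6 / 3.311×10^-2 = 1.29×10^-3 atm = 1290 μatm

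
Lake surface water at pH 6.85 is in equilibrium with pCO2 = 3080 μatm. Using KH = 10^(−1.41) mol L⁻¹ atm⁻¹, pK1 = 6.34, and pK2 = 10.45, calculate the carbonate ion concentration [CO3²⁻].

[CO3²⁻] = 0.0974 μmol/L

[CO2*] = KH · pCO2 = 10^(−1.41) × 3080×10^-6 = 1.198×10^-4 mol/L
α₀ = 1/(1 + K1/[H⁺] + K1K2/[H⁺]²) = 1/(1 + 10^+0.51 + 10^-3.09) = 0.2360
DIC = [CO2*]/α₀ = 1.198×10^-4 / 0.2360 = 0.5077 mmol/L
[CO3²⁻] = α₂·DIC; α₂ = 0.0001919, so [CO3²⁻] = 0.0001919 × 0.5077 = 9.74×10^-5 mmol/L = 0.0974 μmol/L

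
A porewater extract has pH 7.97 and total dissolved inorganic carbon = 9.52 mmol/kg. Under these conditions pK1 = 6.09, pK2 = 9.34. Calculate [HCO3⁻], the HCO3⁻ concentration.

[HCO3⁻] = 9.02 mmol/kg

α₁ = 1 / (1 + [H⁺]/K1 + K2/[H⁺]) = 1 / (1 + 10^-1.88 + 10^-1.37)
   = 1 / (1 + 0.013183 + 0.042658) = 1/1.0558 = 0.9471
[HCO3⁻] = α₁ × DIC = 0.9471 × 9.52 = 9.02 mmol/kg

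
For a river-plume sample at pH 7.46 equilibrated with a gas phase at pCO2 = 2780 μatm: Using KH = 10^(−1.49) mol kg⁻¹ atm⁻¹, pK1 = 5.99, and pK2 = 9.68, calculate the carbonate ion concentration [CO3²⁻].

[CO3²⁻] = 16.0 μmol/kg

[CO2*] = KH · pCO2 = 10^(−1.49) × 2780×10^-6 = 8.996×10^-5 mol/kg
α₀ = 1/(1 + K1/[H⁺] + K1K2/[H⁺]²) = 1/(1 + 10^+1.47 + 10^-0.75) = 0.03258
DIC = [CO2*]/α₀ = 8.996×10^-5 / 0.03258 = 2.761 mmol/kg
[CO3²⁻] = α₂·DIC; α₂ = 0.005794, so [CO3²⁻] = 0.005794 × 2.761 = 0.0160 mmol/kg = 16.0 μmol/kg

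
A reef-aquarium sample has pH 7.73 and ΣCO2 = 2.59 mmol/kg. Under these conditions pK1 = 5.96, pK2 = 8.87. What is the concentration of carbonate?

α₂ = 1 / (1 + [H⁺]/K2 + [H⁺]²/(K1K2)) = 1 / (1 + 10^+1.14 + 10^-0.63)
   = 1 / (1 + 13.804 + 0.23442) = 1/15.038 = 0.06650
[CO3²⁻] = α₂ × DIC = 0.06650 × 2.59 = 0.172 mmol/kg

[CO3²⁻] = 0.172 mmol/kg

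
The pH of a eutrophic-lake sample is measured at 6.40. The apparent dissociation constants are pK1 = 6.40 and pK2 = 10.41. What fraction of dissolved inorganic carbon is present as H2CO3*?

α₀ = 0.500

α₀ = 1 / (1 + K1/[H⁺] + K1K2/[H⁺]²) = 1 / (1 + 10^+0.00 + 10^-4.01)
   = 1 / (1 + 1.0000 + 9.7724×10^-5) = 1/2.0001 = 0.5000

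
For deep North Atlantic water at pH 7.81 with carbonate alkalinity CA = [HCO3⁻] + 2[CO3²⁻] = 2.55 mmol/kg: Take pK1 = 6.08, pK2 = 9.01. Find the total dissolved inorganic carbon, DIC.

CA = [HCO3⁻] + 2[CO3²⁻] = (α₁ + 2α₂)·DIC
At pH 7.81: [H⁺]/K1 = 10^-1.73 = 0.018621, K2/[H⁺] = 10^-1.20 = 0.063096
α₁ = 1/(1 + 0.018621 + 0.063096) = 1/1.0817 = 0.9245; α₂ = α₁·K2/[H⁺] = 0.05833
α₁ + 2α₂ = 1.0411
DIC = CA / (α₁ + 2α₂) = 2.55 / 1.0411 = 2.45 mmol/kg

DIC = 2.45 mmol/kg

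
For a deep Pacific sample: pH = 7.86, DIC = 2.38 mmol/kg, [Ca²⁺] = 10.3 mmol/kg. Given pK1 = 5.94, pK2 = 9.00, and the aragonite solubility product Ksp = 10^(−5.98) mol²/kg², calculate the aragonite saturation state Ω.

Ω = 1.56

α₂ = 1 / (1 + [H⁺]/K2 + [H⁺]²/(K1K2)) = 1 / (1 + 10^+1.14 + 10^-0.78)
   = 1 / (1 + 13.804 + 0.16596) = 1/14.970 = 0.06680
[CO3²⁻] = α₂ × DIC = 0.06680 × 2.38 = 0.1590 mmol/kg
Ksp = 10^(−5.98) = 1.047×10^-6
Ω = [Ca²⁺][CO3²⁻]/Ksp = (10.3×10^-3)(1.590×10^-4) / 1.047×10^-6 = 1.56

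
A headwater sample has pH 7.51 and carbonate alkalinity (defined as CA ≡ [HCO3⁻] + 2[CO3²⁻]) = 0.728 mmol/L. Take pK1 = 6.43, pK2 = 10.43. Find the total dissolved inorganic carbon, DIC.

DIC = 0.788 mmol/L

CA = [HCO3⁻] + 2[CO3²⁻] = (α₁ + 2α₂)·DIC
At pH 7.51: [H⁺]/K1 = 10^-1.08 = 0.083176, K2/[H⁺] = 10^-2.92 = 0.0012023
α₁ = 1/(1 + 0.083176 + 0.0012023) = 1/1.0844 = 0.9222; α₂ = α₁·K2/[H⁺] = 0.001109
α₁ + 2α₂ = 0.9244
DIC = CA / (α₁ + 2α₂) = 0.728 / 0.9244 = 0.788 mmol/L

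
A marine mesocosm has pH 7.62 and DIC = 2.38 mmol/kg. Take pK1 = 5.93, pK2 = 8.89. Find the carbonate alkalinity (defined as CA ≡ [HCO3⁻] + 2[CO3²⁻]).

CA = [HCO3⁻] + 2[CO3²⁻] = (α₁ + 2α₂)·DIC
At pH 7.62: [H⁺]/K1 = 10^-1.69 = 0.020417, K2/[H⁺] = 10^-1.27 = 0.053703
α₁ = 1/(1 + 0.020417 + 0.053703) = 1/1.0741 = 0.9310; α₂ = α₁·K2/[H⁺] = 0.05000
α₁ + 2α₂ = 1.0310
CA = 1.0310 × 2.38 = 2.45 mmol/kg

CA = 2.45 mmol/kg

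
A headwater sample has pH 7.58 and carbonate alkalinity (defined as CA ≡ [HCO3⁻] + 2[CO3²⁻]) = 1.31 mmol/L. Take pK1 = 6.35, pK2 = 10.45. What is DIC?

DIC = 1.39 mmol/L

CA = [HCO3⁻] + 2[CO3²⁻] = (α₁ + 2α₂)·DIC
At pH 7.58: [H⁺]/K1 = 10^-1.23 = 0.058884, K2/[H⁺] = 10^-2.87 = 0.0013490
α₁ = 1/(1 + 0.058884 + 0.0013490) = 1/1.0602 = 0.9432; α₂ = α₁·K2/[H⁺] = 0.001272
α₁ + 2α₂ = 0.9457
DIC = CA / (α₁ + 2α₂) = 1.31 / 0.9457 = 1.39 mmol/L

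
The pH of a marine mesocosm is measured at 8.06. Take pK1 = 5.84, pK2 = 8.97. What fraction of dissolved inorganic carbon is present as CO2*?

α₀ = 0.00534

α₀ = 1 / (1 + K1/[H⁺] + K1K2/[H⁺]²) = 1 / (1 + 10^+2.22 + 10^+1.31)
   = 1 / (1 + 165.96 + 20.417) = 1/187.38 = 0.005337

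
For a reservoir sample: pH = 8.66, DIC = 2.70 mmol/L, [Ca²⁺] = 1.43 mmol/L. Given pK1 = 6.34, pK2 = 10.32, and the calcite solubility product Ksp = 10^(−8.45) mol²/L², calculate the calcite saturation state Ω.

α₂ = 1 / (1 + [H⁺]/K2 + [H⁺]²/(K1K2)) = 1 / (1 + 10^+1.66 + 10^-0.66)
   = 1 / (1 + 45.709 + 0.21878) = 1/46.928 = 0.02131
[CO3²⁻] = α₂ × DIC = 0.02131 × 2.70 = 0.05754 mmol/L
Ksp = 10^(−8.45) = 3.548×10^-9
Ω = [Ca²⁺][CO3²⁻]/Ksp = (1.43×10^-3)(5.754×10^-5) / 3.548×10^-9 = 23.2

Ω = 23.2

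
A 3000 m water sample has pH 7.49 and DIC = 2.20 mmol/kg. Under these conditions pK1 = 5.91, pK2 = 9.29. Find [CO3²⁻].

[CO3²⁻] = 0.0335 mmol/kg

α₂ = 1 / (1 + [H⁺]/K2 + [H⁺]²/(K1K2)) = 1 / (1 + 10^+1.80 + 10^+0.22)
   = 1 / (1 + 63.096 + 1.6596) = 1/65.755 = 0.01521
[CO3²⁻] = α₂ × DIC = 0.01521 × 2.20 = 0.0335 mmol/kg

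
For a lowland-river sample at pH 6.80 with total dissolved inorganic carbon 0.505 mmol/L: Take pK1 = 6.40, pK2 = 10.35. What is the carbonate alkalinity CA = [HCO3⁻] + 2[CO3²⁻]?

CA = 0.361 mmol/L

CA = [HCO3⁻] + 2[CO3²⁻] = (α₁ + 2α₂)·DIC
At pH 6.80: [H⁺]/K1 = 10^-0.40 = 0.39811, K2/[H⁺] = 10^-3.55 = 0.00028184
α₁ = 1/(1 + 0.39811 + 0.00028184) = 1/1.3984 = 0.7151; α₂ = α₁·K2/[H⁺] = 0.0002015
α₁ + 2α₂ = 0.7155
CA = 0.7155 × 0.505 = 0.361 mmol/L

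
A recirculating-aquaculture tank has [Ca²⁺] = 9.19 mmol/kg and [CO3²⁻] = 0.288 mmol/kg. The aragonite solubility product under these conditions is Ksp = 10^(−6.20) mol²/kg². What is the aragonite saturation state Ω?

Ksp = 10^(−6.20) = 6.310×10^-7
Ω = [Ca²⁺][CO3²⁻]/Ksp = (9.19×10^-3)(0.288×10^-3) / 6.310×10^-7 = 4.19

Ω = 4.19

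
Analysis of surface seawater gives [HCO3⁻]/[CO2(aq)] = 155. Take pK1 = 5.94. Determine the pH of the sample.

From K1 = [H⁺][HCO3⁻]/[CO2(aq)]:  pH = pK1 + log₁₀([HCO3⁻]/[CO2(aq)])
log₁₀(155) = +2.190
pH = 5.94 + (+2.190) = 8.13

pH = 8.13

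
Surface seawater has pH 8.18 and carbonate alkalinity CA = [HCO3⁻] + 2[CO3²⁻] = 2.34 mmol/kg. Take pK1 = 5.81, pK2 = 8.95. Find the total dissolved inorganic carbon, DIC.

CA = [HCO3⁻] + 2[CO3²⁻] = (α₁ + 2α₂)·DIC
At pH 8.18: [H⁺]/K1 = 10^-2.37 = 0.0042658, K2/[H⁺] = 10^-0.77 = 0.16982
α₁ = 1/(1 + 0.0042658 + 0.16982) = 1/1.1741 = 0.8517; α₂ = α₁·K2/[H⁺] = 0.1446
α₁ + 2α₂ = 1.1410
DIC = CA / (α₁ + 2α₂) = 2.34 / 1.1410 = 2.05 mmol/kg

DIC = 2.05 mmol/kg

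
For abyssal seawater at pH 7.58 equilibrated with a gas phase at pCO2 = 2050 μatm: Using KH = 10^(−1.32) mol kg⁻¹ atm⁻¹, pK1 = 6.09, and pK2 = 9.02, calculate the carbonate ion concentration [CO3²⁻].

[CO3²⁻] = 0.110 mmol/kg

[CO2*] = KH · pCO2 = 10^(−1.32) × 2050×10^-6 = 9.812×10^-5 mol/kg
α₀ = 1/(1 + K1/[H⁺] + K1K2/[H⁺]²) = 1/(1 + 10^+1.49 + 10^+0.05) = 0.03028
DIC = [CO2*]/α₀ = 9.812×10^-5 / 0.03028 = 3.240 mmol/kg
[CO3²⁻] = α₂·DIC; α₂ = 0.03397, so [CO3²⁻] = 0.03397 × 3.240 = 0.110 mmol/kg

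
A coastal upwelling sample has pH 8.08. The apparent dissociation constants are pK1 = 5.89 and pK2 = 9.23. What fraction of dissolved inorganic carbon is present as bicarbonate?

α₁ = 1 / (1 + [H⁺]/K1 + K2/[H⁺]) = 1 / (1 + 10^-2.19 + 10^-1.15)
   = 1 / (1 + 0.0064565 + 0.070795) = 1/1.0773 = 0.9283

α₁ = 0.928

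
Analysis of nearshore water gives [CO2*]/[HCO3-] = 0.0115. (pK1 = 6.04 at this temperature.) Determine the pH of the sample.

pH = 7.98

From K1 = [H⁺][HCO3-]/[CO2*]:  pH = pK1 − log₁₀([CO2*]/[HCO3-])
log₁₀(0.0115) = -1.939
pH = 6.04 − (-1.939) = 7.98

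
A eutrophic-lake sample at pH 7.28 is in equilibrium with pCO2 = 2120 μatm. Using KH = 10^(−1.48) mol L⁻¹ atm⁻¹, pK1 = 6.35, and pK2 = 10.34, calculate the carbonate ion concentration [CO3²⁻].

[CO2*] = KH · pCO2 = 10^(−1.48) × 2120×10^-6 = 7.020×10^-5 mol/L
α₀ = 1/(1 + K1/[H⁺] + K1K2/[H⁺]²) = 1/(1 + 10^+0.93 + 10^-2.13) = 0.1051
DIC = [CO2*]/α₀ = 7.020×10^-5 / 0.1051 = 0.6682 mmol/L
[CO3²⁻] = α₂·DIC; α₂ = 0.0007788, so [CO3²⁻] = 0.0007788 × 0.6682 = 0.000520 mmol/L = 0.520 μmol/L

[CO3²⁻] = 0.520 μmol/L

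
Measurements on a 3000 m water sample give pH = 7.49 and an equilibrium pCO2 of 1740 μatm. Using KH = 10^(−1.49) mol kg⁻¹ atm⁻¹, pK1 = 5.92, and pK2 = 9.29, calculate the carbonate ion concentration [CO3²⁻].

[CO2*] = KH · pCO2 = 10^(−1.49) × 1740×10^-6 = 5.631×10^-5 mol/kg
α₀ = 1/(1 + K1/[H⁺] + K1K2/[H⁺]²) = 1/(1 + 10^+1.57 + 10^-0.23) = 0.02581
DIC = [CO2*]/α₀ = 5.631×10^-5 / 0.02581 = 2.181 mmol/kg
[CO3²⁻] = α₂·DIC; α₂ = 0.01520, so [CO3²⁻] = 0.01520 × 2.181 = 0.0332 mmol/kg

[CO3²⁻] = 0.0332 mmol/kg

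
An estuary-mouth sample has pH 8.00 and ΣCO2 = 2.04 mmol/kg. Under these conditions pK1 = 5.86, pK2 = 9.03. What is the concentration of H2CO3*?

α₀ = 1 / (1 + K1/[H⁺] + K1K2/[H⁺]²) = 1 / (1 + 10^+2.14 + 10^+1.11)
   = 1 / (1 + 138.04 + 12.882) = 1/151.92 = 0.006582
[CO2*] = α₀ × DIC = 0.006582 × 2.04 = 0.0134 mmol/kg = 13.4 μmol/kg

[CO2*] = 13.4 μmol/kg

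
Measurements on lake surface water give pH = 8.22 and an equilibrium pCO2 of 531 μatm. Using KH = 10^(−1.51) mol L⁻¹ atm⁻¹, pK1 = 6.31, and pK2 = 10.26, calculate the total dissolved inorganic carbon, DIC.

[CO2*] = KH · pCO2 = 10^(−1.51) × 531×10^-6 = 1.641×10^-5 mol/L
α₀ = 1/(1 + K1/[H⁺] + K1K2/[H⁺]²) = 1/(1 + 10^+1.91 + 10^-0.13) = 0.01204
DIC = [CO2*]/α₀ = 1.641×10^-5 / 0.01204 = 1.36 mmol/L

DIC = 1.36 mmol/L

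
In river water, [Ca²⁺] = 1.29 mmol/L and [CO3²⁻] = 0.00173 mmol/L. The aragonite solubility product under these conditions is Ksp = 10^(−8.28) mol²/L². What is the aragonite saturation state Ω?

Ω = 0.425

Ksp = 10^(−8.28) = 5.248×10^-9
Ω = [Ca²⁺][CO3²⁻]/Ksp = (1.29×10^-3)(0.00173×10^-3) / 5.248×10^-9 = 0.425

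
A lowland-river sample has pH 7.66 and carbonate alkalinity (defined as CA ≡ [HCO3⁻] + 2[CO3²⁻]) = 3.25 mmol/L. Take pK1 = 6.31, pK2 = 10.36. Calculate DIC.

CA = [HCO3⁻] + 2[CO3²⁻] = (α₁ + 2α₂)·DIC
At pH 7.66: [H⁺]/K1 = 10^-1.35 = 0.044668, K2/[H⁺] = 10^-2.70 = 0.0019953
α₁ = 1/(1 + 0.044668 + 0.0019953) = 1/1.0467 = 0.9554; α₂ = α₁·K2/[H⁺] = 0.001906
α₁ + 2α₂ = 0.9592
DIC = CA / (α₁ + 2α₂) = 3.25 / 0.9592 = 3.39 mmol/L

DIC = 3.39 mmol/L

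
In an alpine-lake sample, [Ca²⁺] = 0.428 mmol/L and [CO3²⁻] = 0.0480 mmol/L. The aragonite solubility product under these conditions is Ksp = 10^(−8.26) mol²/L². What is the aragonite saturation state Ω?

Ω = 3.74

Ksp = 10^(−8.26) = 5.495×10^-9
Ω = [Ca²⁺][CO3²⁻]/Ksp = (0.428×10^-3)(0.0480×10^-3) / 5.495×10^-9 = 3.74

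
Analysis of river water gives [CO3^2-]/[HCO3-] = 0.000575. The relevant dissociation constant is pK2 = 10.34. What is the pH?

pH = 7.10

From K2 = [H⁺][CO3^2-]/[HCO3-]:  pH = pK2 + log₁₀([CO3^2-]/[HCO3-])
log₁₀(0.000575) = -3.240
pH = 10.34 + (-3.240) = 7.10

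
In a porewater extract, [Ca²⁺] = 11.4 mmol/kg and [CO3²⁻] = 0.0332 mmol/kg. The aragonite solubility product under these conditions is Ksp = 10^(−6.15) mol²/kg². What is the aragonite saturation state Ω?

Ω = 0.535

Ksp = 10^(−6.15) = 7.079×10^-7
Ω = [Ca²⁺][CO3²⁻]/Ksp = (11.4×10^-3)(0.0332×10^-3) / 7.079×10^-7 = 0.535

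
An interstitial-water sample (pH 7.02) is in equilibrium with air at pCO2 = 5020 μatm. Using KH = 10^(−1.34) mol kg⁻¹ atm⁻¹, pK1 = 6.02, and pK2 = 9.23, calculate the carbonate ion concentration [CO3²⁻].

[CO3²⁻] = 14.1 μmol/kg

[CO2*] = KH · pCO2 = 10^(−1.34) × 5020×10^-6 = 2.295×10^-4 mol/kg
α₀ = 1/(1 + K1/[H⁺] + K1K2/[H⁺]²) = 1/(1 + 10^+1.00 + 10^-1.21) = 0.09040
DIC = [CO2*]/α₀ = 2.295×10^-4 / 0.09040 = 2.538 mmol/kg
[CO3²⁻] = α₂·DIC; α₂ = 0.005574, so [CO3²⁻] = 0.005574 × 2.538 = 0.0141 mmol/kg = 14.1 μmol/kg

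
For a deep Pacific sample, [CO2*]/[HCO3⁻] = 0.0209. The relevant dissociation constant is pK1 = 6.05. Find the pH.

pH = 7.73

From K1 = [H⁺][HCO3⁻]/[CO2*]:  pH = pK1 − log₁₀([CO2*]/[HCO3⁻])
log₁₀(0.0209) = -1.680
pH = 6.05 − (-1.680) = 7.73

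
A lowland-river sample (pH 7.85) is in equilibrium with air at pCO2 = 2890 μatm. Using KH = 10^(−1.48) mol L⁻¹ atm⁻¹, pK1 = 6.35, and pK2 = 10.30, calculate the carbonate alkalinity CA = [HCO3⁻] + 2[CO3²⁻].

CA = 3.05 mmol/L

[CO2*] = KH · pCO2 = 10^(−1.48) × 2890×10^-6 = 9.570×10^-5 mol/L
α₀ = 1/(1 + K1/[H⁺] + K1K2/[H⁺]²) = 1/(1 + 10^+1.50 + 10^-0.95) = 0.03055
DIC = [CO2*]/α₀ = 9.570×10^-5 / 0.03055 = 3.133 mmol/L
CA = (α₁ + 2α₂)·DIC = (0.9660 + 2×0.003428) × 3.133 = 3.05 mmol/L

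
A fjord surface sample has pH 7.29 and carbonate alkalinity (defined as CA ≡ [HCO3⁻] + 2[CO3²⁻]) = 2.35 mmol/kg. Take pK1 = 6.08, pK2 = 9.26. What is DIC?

CA = [HCO3⁻] + 2[CO3²⁻] = (α₁ + 2α₂)·DIC
At pH 7.29: [H⁺]/K1 = 10^-1.21 = 0.061660, K2/[H⁺] = 10^-1.97 = 0.010715
α₁ = 1/(1 + 0.061660 + 0.010715) = 1/1.0724 = 0.9325; α₂ = α₁·K2/[H⁺] = 0.009992
α₁ + 2α₂ = 0.9525
DIC = CA / (α₁ + 2α₂) = 2.35 / 0.9525 = 2.47 mmol/kg

DIC = 2.47 mmol/kg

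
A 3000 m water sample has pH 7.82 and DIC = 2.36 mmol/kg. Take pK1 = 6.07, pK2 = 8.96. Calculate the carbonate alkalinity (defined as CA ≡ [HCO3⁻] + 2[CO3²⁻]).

CA = [HCO3⁻] + 2[CO3²⁻] = (α₁ + 2α₂)·DIC
At pH 7.82: [H⁺]/K1 = 10^-1.75 = 0.017783, K2/[H⁺] = 10^-1.14 = 0.072444
α₁ = 1/(1 + 0.017783 + 0.072444) = 1/1.0902 = 0.9172; α₂ = α₁·K2/[H⁺] = 0.06645
α₁ + 2α₂ = 1.0501
CA = 1.0501 × 2.36 = 2.48 mmol/kg

CA = 2.48 mmol/kg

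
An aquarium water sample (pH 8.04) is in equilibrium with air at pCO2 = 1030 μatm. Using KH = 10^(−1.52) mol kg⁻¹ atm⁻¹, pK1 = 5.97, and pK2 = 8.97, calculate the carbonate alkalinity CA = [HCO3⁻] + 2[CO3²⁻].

[CO2*] = KH · pCO2 = 10^(−1.52) × 1030×10^-6 = 3.111×10^-5 mol/kg
α₀ = 1/(1 + K1/[H⁺] + K1K2/[H⁺]²) = 1/(1 + 10^+2.07 + 10^+1.14) = 0.007559
DIC = [CO2*]/α₀ = 3.111×10^-5 / 0.007559 = 4.115 mmol/kg
CA = (α₁ + 2α₂)·DIC = (0.8881 + 2×0.1043) × 4.115 = 4.51 mmol/kg

CA = 4.51 mmol/kg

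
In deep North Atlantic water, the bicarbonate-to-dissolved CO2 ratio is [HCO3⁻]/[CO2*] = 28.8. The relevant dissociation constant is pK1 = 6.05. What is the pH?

From K1 = [H⁺][HCO3⁻]/[CO2*]:  pH = pK1 + log₁₀([HCO3⁻]/[CO2*])
log₁₀(28.8) = +1.459
pH = 6.05 + (+1.459) = 7.51

pH = 7.51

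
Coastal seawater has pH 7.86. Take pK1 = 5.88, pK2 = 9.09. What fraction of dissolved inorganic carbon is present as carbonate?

α₂ = 0.0551

α₂ = 1 / (1 + [H⁺]/K2 + [H⁺]²/(K1K2)) = 1 / (1 + 10^+1.23 + 10^-0.75)
   = 1 / (1 + 16.982 + 0.17783) = 1/18.160 = 0.05507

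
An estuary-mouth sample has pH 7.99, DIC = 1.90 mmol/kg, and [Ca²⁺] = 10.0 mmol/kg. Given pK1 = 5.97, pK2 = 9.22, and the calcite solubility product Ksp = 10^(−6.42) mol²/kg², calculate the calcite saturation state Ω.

α₂ = 1 / (1 + [H⁺]/K2 + [H⁺]²/(K1K2)) = 1 / (1 + 10^+1.23 + 10^-0.79)
   = 1 / (1 + 16.982 + 0.16218) = 1/18.145 = 0.05511
[CO3²⁻] = α₂ × DIC = 0.05511 × 1.90 = 0.1047 mmol/kg
Ksp = 10^(−6.42) = 3.802×10^-7
Ω = [Ca²⁺][CO3²⁻]/Ksp = (10.0×10^-3)(1.047×10^-4) / 3.802×10^-7 = 2.75

Ω = 2.75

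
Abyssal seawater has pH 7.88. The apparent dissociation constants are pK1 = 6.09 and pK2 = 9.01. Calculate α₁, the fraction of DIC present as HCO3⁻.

α₁ = 0.917

α₁ = 1 / (1 + [H⁺]/K1 + K2/[H⁺]) = 1 / (1 + 10^-1.79 + 10^-1.13)
   = 1 / (1 + 0.016218 + 0.074131) = 1/1.0903 = 0.9171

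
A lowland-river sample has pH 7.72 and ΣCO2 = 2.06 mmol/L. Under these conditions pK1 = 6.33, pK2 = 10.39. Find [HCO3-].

α₁ = 1 / (1 + [H⁺]/K1 + K2/[H⁺]) = 1 / (1 + 10^-1.39 + 10^-2.67)
   = 1 / (1 + 0.040738 + 0.0021380) = 1/1.0429 = 0.9589
[HCO3⁻] = α₁ × DIC = 0.9589 × 2.06 = 1.98 mmol/L

[HCO3⁻] = 1.98 mmol/L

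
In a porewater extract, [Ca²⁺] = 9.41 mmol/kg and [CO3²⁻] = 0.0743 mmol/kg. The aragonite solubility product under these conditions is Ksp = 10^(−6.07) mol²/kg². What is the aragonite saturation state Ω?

Ksp = 10^(−6.07) = 8.511×10^-7
Ω = [Ca²⁺][CO3²⁻]/Ksp = (9.41×10^-3)(0.0743×10^-3) / 8.511×10^-7 = 0.821

Ω = 0.821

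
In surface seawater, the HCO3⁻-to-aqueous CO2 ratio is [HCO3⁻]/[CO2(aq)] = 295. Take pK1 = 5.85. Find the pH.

From K1 = [H⁺][HCO3⁻]/[CO2(aq)]:  pH = pK1 + log₁₀([HCO3⁻]/[CO2(aq)])
log₁₀(295) = +2.470
pH = 5.85 + (+2.470) = 8.32

pH = 8.32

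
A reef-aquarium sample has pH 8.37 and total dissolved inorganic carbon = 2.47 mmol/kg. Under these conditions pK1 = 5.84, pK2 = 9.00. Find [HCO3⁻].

α₁ = 1 / (1 + [H⁺]/K1 + K2/[H⁺]) = 1 / (1 + 10^-2.53 + 10^-0.63)
   = 1 / (1 + 0.0029512 + 0.23442) = 1/1.2374 = 0.8082
[HCO3⁻] = α₁ × DIC = 0.8082 × 2.47 = 2.00 mmol/kg

[HCO3⁻] = 2.00 mmol/kg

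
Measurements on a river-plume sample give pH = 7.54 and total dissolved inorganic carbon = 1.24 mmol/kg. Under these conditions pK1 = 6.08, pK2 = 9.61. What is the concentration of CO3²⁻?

[CO3²⁻] = 10.1 μmol/kg

α₂ = 1 / (1 + [H⁺]/K2 + [H⁺]²/(K1K2)) = 1 / (1 + 10^+2.07 + 10^+0.61)
   = 1 / (1 + 117.49 + 4.0738) = 1/122.56 = 0.008159
[CO3²⁻] = α₂ × DIC = 0.008159 × 1.24 = 0.0101 mmol/kg = 10.1 μmol/kg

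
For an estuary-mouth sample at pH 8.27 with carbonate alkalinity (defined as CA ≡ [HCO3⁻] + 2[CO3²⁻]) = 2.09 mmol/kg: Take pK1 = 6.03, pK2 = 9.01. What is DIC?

DIC = 1.82 mmol/kg

CA = [HCO3⁻] + 2[CO3²⁻] = (α₁ + 2α₂)·DIC
At pH 8.27: [H⁺]/K1 = 10^-2.24 = 0.0057544, K2/[H⁺] = 10^-0.74 = 0.18197
α₁ = 1/(1 + 0.0057544 + 0.18197) = 1/1.1877 = 0.8419; α₂ = α₁·K2/[H⁺] = 0.1532
α₁ + 2α₂ = 1.1484
DIC = CA / (α₁ + 2α₂) = 2.09 / 1.1484 = 1.82 mmol/kg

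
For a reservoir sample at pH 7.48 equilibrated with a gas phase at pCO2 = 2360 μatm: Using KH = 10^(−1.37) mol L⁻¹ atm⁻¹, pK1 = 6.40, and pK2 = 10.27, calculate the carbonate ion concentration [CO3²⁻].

[CO2*] = KH · pCO2 = 10^(−1.37) × 2360×10^-6 = 1.007×10^-4 mol/L
α₀ = 1/(1 + K1/[H⁺] + K1K2/[H⁺]²) = 1/(1 + 10^+1.08 + 10^-1.71) = 0.07667
DIC = [CO2*]/α₀ = 1.007×10^-4 / 0.07667 = 1.313 mmol/L
[CO3²⁻] = α₂·DIC; α₂ = 0.001495, so [CO3²⁻] = 0.001495 × 1.313 = 0.00196 mmol/L = 1.96 μmol/L

[CO3²⁻] = 1.96 μmol/L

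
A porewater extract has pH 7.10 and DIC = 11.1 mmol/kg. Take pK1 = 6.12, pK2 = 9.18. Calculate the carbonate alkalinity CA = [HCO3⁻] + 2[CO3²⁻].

CA = [HCO3⁻] + 2[CO3²⁻] = (α₁ + 2α₂)·DIC
At pH 7.10: [H⁺]/K1 = 10^-0.98 = 0.10471, K2/[H⁺] = 10^-2.08 = 0.0083176
α₁ = 1/(1 + 0.10471 + 0.0083176) = 1/1.1130 = 0.8984; α₂ = α₁·K2/[H⁺] = 0.007473
α₁ + 2α₂ = 0.9134
CA = 0.9134 × 11.1 = 10.1 mmol/kg

CA = 10.1 mmol/kg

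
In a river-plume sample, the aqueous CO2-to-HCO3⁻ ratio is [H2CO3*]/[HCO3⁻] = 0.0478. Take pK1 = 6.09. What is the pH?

From K1 = [H⁺][HCO3⁻]/[H2CO3*]:  pH = pK1 − log₁₀([H2CO3*]/[HCO3⁻])
log₁₀(0.0478) = -1.321
pH = 6.09 − (-1.321) = 7.41

pH = 7.41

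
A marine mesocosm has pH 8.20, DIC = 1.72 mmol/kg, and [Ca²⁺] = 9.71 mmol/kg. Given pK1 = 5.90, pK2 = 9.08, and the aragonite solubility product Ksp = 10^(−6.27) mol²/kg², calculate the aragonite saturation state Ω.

Ω = 3.61

α₂ = 1 / (1 + [H⁺]/K2 + [H⁺]²/(K1K2)) = 1 / (1 + 10^+0.88 + 10^-1.42)
   = 1 / (1 + 7.5858 + 0.038019) = 1/8.6238 = 0.1160
[CO3²⁻] = α₂ × DIC = 0.1160 × 1.72 = 0.1994 mmol/kg
Ksp = 10^(−6.27) = 5.370×10^-7
Ω = [Ca²⁺][CO3²⁻]/Ksp = (9.71×10^-3)(1.994×10^-4) / 5.370×10^-7 = 3.61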